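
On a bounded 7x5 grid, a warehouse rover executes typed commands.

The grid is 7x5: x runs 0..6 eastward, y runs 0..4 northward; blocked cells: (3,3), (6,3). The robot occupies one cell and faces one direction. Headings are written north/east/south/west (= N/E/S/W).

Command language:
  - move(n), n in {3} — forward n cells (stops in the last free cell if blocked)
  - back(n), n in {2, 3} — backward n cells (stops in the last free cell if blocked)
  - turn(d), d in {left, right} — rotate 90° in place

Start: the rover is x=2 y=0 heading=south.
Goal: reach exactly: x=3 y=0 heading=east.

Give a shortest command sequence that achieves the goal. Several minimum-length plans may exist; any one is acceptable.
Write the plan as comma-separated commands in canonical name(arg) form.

turn(left), move(3), back(2)

t0: x=2 y=0 heading=south
step 1 (turn(left)): x=2 y=0 heading=east
step 2 (move(3)): x=5 y=0 heading=east
step 3 (back(2)): x=3 y=0 heading=east
nothing shorter than 3 reaches the goal.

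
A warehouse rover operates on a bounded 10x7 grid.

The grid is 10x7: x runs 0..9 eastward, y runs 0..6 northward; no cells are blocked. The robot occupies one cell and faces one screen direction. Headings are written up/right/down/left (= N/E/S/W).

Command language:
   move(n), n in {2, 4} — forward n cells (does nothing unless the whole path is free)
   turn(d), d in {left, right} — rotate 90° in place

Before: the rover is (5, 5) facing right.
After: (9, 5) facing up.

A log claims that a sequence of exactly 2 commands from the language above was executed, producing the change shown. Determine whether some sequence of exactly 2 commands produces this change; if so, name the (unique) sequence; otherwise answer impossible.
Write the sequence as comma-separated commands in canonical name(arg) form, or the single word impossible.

key: order matters: swapping move(4) and turn(left) lands elsewhere
from: (5, 5) facing right
step 1 (move(4)): (9, 5) facing right
step 2 (turn(left)): (9, 5) facing up
all 16 alternatives checked — unique.

move(4), turn(left)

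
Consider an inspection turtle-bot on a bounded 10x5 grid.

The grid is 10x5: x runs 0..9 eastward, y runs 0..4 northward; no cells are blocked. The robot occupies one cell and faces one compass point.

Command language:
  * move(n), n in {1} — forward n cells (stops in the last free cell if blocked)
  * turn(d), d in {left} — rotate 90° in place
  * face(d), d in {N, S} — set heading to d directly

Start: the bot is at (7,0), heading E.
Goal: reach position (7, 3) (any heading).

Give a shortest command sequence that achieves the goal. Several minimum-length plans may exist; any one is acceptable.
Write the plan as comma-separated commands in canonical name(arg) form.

turn(left), move(1), move(1), move(1)

initial: at (7,0), heading E
step 1 (turn(left)): at (7,0), heading N
step 2 (move(1)): at (7,1), heading N
step 3 (move(1)): at (7,2), heading N
step 4 (move(1)): at (7,3), heading N
nothing shorter than 4 reaches the goal.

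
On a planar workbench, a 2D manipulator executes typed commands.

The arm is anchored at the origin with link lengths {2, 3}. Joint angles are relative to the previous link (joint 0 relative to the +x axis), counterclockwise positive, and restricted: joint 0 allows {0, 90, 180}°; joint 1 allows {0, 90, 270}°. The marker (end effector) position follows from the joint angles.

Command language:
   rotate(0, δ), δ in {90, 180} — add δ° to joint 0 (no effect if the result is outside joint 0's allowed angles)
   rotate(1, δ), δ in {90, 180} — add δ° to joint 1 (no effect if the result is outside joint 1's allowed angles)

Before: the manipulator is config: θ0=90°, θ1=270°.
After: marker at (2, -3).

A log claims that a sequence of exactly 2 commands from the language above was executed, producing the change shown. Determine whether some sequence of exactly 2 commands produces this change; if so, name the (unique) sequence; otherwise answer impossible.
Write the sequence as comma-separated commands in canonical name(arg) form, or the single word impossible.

rotate(0, 90), rotate(0, 180)

key: running rotate(0, 180) before rotate(0, 90) would end elsewhere — order is forced
begin: config: θ0=90°, θ1=270°
t=1 rotate(0, 90) ⇒ config: θ0=180°, θ1=270°
t=2 rotate(0, 180) ⇒ config: θ0=0°, θ1=270°
no other 2-command option fits: unique.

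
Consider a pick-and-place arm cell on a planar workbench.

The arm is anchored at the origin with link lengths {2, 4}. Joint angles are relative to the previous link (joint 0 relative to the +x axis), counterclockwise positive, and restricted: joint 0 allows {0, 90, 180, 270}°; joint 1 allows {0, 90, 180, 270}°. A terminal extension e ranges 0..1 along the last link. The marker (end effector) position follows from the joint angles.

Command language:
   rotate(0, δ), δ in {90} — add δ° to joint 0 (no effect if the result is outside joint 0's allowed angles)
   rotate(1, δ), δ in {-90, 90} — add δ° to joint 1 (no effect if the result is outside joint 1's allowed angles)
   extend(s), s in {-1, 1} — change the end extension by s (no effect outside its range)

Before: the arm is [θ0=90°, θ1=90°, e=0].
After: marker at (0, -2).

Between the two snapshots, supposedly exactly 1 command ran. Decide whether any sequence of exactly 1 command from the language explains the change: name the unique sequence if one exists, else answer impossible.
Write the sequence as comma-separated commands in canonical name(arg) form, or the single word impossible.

t0: [θ0=90°, θ1=90°, e=0]
step 1 (rotate(1, 90)): [θ0=90°, θ1=180°, e=0]
uniquely the one of 5 1-step routes that fits.

rotate(1, 90)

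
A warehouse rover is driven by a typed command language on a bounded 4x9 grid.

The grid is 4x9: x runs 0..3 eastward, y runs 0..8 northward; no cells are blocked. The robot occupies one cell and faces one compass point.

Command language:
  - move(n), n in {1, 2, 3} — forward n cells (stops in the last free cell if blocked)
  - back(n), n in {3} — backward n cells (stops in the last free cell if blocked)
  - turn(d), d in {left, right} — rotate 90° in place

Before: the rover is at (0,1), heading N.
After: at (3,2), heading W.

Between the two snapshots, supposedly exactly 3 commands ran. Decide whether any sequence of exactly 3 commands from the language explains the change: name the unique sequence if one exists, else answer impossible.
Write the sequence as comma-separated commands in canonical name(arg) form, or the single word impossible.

move(1), turn(left), back(3)

key: order matters: swapping move(1) and back(3) lands elsewhere
t0: at (0,1), heading N
[1] after move(1): at (0,2), heading N
[2] after turn(left): at (0,2), heading W
[3] after back(3): at (3,2), heading W
no other 3-command option fits: unique.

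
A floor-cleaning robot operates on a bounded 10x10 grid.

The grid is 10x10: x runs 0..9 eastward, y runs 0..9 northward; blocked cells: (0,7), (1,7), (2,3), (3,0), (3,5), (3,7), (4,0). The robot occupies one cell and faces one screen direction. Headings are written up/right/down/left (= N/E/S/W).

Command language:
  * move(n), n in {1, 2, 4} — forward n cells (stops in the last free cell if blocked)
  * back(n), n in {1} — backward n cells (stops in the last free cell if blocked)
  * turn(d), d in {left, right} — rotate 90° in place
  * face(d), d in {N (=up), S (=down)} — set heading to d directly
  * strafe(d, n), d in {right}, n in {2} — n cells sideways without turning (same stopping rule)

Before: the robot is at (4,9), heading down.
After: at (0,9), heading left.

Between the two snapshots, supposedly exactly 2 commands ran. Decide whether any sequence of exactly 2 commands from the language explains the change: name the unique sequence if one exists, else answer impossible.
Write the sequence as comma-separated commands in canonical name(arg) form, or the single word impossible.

turn(right), move(4)

key: position moved to (0,9) AND the heading swung to W — translation plus rotation needed
start: at (4,9), heading down
step 1 (turn(right)): at (4,9), heading left
step 2 (move(4)): at (0,9), heading left
uniquely the one of 81 2-step routes that fits.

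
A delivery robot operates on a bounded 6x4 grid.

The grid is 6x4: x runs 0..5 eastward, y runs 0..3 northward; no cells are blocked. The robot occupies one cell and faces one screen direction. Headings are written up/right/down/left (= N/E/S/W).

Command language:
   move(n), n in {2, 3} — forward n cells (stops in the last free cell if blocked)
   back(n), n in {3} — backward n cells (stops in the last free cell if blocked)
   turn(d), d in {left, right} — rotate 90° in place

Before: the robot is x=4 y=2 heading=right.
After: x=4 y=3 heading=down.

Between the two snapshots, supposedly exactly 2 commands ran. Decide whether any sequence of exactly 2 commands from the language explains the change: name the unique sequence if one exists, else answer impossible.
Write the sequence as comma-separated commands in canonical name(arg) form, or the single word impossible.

key: position moved to (4,3) AND the heading swung to S — translation plus rotation needed
from: x=4 y=2 heading=right
t=1 turn(right) ⇒ x=4 y=2 heading=down
t=2 back(3) ⇒ x=4 y=3 heading=down
no rival 2-sequence matches.

turn(right), back(3)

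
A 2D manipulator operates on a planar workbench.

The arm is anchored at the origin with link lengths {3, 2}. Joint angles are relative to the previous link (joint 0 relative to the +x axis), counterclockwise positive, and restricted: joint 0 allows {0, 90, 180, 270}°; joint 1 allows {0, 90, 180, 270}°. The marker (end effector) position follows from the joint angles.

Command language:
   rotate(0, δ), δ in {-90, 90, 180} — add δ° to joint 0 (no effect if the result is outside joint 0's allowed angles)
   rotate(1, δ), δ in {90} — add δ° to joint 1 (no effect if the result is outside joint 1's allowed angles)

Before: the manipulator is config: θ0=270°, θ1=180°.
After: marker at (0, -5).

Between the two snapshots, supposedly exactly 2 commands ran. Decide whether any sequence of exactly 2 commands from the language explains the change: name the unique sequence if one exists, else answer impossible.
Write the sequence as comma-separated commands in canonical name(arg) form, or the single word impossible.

rotate(1, 90), rotate(1, 90)

start: config: θ0=270°, θ1=180°
step 1 (rotate(1, 90)): config: θ0=270°, θ1=270°
step 2 (rotate(1, 90)): config: θ0=270°, θ1=0°
no other 2-command option fits: unique.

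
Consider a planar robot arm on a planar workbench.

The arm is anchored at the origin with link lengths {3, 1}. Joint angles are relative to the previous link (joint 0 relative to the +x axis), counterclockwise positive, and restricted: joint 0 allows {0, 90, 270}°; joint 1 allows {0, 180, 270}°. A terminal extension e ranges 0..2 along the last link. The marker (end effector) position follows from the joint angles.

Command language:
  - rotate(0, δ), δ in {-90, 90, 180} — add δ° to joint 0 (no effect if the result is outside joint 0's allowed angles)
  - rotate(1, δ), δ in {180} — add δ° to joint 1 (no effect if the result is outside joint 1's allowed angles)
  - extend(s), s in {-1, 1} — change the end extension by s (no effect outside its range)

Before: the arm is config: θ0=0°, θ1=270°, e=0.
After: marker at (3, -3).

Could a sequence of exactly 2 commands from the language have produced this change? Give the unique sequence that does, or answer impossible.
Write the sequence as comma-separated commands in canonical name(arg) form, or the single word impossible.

initial: config: θ0=0°, θ1=270°, e=0
step 1 (extend(1)): config: θ0=0°, θ1=270°, e=1
step 2 (extend(1)): config: θ0=0°, θ1=270°, e=2
all 36 alternatives checked — unique.

extend(1), extend(1)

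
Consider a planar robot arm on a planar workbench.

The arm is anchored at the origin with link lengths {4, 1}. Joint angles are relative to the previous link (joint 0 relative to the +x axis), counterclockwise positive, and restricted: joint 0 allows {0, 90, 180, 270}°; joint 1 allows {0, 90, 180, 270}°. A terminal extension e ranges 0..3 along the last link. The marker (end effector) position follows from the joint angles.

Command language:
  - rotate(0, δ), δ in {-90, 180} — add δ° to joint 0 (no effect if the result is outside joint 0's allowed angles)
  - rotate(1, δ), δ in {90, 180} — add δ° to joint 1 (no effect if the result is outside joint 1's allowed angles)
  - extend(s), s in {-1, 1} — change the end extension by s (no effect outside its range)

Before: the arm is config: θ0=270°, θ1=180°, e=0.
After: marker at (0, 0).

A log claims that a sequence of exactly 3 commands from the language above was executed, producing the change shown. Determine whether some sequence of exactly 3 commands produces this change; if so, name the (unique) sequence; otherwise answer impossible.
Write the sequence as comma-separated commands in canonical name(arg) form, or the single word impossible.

from: config: θ0=270°, θ1=180°, e=0
step 1 (extend(1)): config: θ0=270°, θ1=180°, e=1
step 2 (extend(1)): config: θ0=270°, θ1=180°, e=2
step 3 (extend(1)): config: θ0=270°, θ1=180°, e=3
no rival 3-sequence matches.

extend(1), extend(1), extend(1)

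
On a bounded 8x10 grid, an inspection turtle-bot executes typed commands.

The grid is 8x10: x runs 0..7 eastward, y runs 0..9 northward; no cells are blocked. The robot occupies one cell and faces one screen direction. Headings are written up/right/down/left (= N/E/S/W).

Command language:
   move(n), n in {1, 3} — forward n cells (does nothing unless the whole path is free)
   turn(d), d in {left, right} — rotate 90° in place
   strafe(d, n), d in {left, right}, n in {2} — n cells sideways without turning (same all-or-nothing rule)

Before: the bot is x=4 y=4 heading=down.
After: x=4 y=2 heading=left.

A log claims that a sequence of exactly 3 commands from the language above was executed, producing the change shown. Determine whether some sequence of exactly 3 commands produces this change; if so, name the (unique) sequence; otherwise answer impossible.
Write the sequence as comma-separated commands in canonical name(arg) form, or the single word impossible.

move(1), move(1), turn(right)

key: cell and facing (now W) both changed — the 3 commands mix motion and turning
begin: x=4 y=4 heading=down
1. move(1) → x=4 y=3 heading=down
2. move(1) → x=4 y=2 heading=down
3. turn(right) → x=4 y=2 heading=left
no rival 3-sequence matches.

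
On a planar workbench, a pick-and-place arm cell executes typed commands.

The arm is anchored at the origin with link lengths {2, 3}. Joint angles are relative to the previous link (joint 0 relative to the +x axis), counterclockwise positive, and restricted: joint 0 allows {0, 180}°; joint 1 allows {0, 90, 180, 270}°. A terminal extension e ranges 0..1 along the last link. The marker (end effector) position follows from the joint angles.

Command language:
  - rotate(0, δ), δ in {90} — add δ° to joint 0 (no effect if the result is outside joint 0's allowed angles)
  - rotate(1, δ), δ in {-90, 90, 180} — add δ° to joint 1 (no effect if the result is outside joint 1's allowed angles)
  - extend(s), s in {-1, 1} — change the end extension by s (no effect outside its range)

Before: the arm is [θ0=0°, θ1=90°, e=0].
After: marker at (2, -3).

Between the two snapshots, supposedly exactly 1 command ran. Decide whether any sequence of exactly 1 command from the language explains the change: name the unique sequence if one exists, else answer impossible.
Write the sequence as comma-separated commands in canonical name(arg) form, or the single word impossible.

t0: [θ0=0°, θ1=90°, e=0]
1. rotate(1, 180) → [θ0=0°, θ1=270°, e=0]
uniquely the one of 6 1-step routes that fits.

rotate(1, 180)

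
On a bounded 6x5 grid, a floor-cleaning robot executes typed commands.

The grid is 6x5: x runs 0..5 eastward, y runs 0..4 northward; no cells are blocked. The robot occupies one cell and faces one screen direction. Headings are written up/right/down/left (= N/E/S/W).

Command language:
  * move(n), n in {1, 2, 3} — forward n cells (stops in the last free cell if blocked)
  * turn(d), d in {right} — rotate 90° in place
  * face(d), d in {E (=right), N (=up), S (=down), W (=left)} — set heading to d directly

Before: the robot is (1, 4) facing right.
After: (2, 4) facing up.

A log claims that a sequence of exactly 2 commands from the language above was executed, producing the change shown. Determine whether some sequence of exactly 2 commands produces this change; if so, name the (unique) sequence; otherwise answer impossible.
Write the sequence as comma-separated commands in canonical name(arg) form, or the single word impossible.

move(1), face(N)

key: order matters: swapping move(1) and face(N) lands elsewhere
start: (1, 4) facing right
1. move(1) → (2, 4) facing right
2. face(N) → (2, 4) facing up
all 64 alternatives checked — unique.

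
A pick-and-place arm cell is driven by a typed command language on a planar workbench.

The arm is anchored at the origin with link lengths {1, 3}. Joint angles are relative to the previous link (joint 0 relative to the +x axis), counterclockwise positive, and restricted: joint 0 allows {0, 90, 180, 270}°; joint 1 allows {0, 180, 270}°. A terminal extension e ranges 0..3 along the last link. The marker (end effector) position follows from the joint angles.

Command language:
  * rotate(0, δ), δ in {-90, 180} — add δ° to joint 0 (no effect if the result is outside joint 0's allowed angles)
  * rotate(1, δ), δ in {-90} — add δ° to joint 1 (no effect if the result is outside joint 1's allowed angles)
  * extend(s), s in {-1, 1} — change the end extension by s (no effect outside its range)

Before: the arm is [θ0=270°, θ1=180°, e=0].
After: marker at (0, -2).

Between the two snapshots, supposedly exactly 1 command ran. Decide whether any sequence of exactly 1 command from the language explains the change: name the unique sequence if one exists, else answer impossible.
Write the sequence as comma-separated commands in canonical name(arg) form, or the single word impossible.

initial: [θ0=270°, θ1=180°, e=0]
[1] after rotate(0, 180): [θ0=90°, θ1=180°, e=0]
all 5 alternatives checked — unique.

rotate(0, 180)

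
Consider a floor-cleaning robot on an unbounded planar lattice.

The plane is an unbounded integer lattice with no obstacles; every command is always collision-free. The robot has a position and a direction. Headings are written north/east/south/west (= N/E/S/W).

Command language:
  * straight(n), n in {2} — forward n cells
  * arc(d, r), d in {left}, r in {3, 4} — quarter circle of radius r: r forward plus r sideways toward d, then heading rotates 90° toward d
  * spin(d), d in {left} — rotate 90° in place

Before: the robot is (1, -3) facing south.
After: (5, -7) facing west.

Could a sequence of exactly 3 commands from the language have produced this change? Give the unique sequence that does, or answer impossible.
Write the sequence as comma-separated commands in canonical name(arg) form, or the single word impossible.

key: position moved to (5,-7) AND the heading swung to W — translation plus rotation needed
t0: (1, -3) facing south
step 1 (arc(left, 4)): (5, -7) facing east
step 2 (spin(left)): (5, -7) facing north
step 3 (spin(left)): (5, -7) facing west
no rival 3-sequence matches.

arc(left, 4), spin(left), spin(left)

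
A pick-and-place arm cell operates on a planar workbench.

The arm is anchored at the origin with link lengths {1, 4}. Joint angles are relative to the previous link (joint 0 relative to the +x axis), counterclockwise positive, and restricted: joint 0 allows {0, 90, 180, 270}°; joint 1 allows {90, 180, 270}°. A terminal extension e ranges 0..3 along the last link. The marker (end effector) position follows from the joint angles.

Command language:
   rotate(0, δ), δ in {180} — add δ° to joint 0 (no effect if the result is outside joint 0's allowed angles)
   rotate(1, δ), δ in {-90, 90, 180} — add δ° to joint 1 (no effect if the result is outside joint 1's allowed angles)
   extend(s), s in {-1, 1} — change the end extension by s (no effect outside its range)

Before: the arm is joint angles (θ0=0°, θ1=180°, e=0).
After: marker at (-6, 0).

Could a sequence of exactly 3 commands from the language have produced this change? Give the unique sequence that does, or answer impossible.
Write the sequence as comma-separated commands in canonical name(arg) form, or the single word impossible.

begin: joint angles (θ0=0°, θ1=180°, e=0)
[1] after extend(1): joint angles (θ0=0°, θ1=180°, e=1)
[2] after extend(1): joint angles (θ0=0°, θ1=180°, e=2)
[3] after extend(1): joint angles (θ0=0°, θ1=180°, e=3)
all 216 alternatives checked — unique.

extend(1), extend(1), extend(1)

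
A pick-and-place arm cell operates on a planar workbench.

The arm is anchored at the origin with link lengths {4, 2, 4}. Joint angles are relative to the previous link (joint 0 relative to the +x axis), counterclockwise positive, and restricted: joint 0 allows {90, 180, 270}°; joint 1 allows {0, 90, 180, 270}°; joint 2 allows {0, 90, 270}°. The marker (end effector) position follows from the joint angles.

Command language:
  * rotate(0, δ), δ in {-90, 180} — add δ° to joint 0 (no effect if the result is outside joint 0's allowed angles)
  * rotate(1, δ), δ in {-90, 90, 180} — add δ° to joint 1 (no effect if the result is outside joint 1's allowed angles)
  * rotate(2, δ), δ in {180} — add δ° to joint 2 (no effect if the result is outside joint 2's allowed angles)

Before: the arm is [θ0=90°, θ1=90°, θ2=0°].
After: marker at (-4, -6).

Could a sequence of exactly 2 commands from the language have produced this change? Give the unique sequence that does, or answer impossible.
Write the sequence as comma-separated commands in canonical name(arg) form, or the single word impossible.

rotate(0, 180), rotate(0, -90)

key: order matters: swapping rotate(0, 180) and rotate(0, -90) lands elsewhere
begin: [θ0=90°, θ1=90°, θ2=0°]
1. rotate(0, 180) → [θ0=270°, θ1=90°, θ2=0°]
2. rotate(0, -90) → [θ0=180°, θ1=90°, θ2=0°]
no other 2-command option fits: unique.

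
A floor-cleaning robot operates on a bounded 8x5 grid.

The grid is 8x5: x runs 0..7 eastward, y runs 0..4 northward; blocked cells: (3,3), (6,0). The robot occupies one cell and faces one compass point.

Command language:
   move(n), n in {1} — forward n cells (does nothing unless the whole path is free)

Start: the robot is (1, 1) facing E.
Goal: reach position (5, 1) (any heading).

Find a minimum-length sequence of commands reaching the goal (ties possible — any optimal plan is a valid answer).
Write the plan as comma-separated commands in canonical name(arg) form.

initial: (1, 1) facing E
t=1 move(1) ⇒ (2, 1) facing E
t=2 move(1) ⇒ (3, 1) facing E
t=3 move(1) ⇒ (4, 1) facing E
t=4 move(1) ⇒ (5, 1) facing E
shorter routes all fall short; 4 is best.

move(1), move(1), move(1), move(1)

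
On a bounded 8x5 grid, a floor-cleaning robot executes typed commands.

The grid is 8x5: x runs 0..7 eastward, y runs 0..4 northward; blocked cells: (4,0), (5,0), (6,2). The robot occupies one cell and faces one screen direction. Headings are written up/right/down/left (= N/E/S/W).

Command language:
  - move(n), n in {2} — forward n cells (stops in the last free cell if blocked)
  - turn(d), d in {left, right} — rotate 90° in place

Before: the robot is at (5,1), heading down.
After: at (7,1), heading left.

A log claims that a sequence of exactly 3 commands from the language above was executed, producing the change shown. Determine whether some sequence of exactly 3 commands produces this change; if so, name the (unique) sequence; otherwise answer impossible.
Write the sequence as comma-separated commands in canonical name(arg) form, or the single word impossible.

impossible

all 27 sequences checked — none match.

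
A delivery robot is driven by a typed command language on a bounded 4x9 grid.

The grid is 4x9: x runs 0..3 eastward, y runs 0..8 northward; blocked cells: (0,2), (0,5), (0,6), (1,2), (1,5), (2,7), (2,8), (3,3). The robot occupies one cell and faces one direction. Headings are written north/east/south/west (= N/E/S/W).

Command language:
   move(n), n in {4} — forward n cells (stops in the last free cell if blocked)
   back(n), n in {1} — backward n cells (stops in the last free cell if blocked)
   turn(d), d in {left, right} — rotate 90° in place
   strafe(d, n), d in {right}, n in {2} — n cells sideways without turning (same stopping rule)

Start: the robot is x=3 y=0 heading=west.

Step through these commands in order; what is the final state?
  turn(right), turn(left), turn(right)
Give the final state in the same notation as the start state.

begin: x=3 y=0 heading=west
step 1 (turn(right)): x=3 y=0 heading=north
step 2 (turn(left)): x=3 y=0 heading=west
step 3 (turn(right)): x=3 y=0 heading=north

x=3 y=0 heading=north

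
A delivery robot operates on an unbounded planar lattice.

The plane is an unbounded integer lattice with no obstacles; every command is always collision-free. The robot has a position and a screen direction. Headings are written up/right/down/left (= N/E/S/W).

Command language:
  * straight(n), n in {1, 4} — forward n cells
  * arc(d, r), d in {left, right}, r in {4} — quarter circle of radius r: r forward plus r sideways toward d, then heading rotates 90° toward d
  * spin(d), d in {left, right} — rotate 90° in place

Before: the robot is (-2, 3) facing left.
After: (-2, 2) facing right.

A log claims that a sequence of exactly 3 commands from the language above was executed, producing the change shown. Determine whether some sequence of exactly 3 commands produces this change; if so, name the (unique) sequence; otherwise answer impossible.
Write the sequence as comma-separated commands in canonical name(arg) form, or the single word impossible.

key: cell and facing (now E) both changed — the 3 commands mix motion and turning
from: (-2, 3) facing left
step 1 (spin(left)): (-2, 3) facing down
step 2 (straight(1)): (-2, 2) facing down
step 3 (spin(left)): (-2, 2) facing right
uniquely the one of 216 3-step routes that fits.

spin(left), straight(1), spin(left)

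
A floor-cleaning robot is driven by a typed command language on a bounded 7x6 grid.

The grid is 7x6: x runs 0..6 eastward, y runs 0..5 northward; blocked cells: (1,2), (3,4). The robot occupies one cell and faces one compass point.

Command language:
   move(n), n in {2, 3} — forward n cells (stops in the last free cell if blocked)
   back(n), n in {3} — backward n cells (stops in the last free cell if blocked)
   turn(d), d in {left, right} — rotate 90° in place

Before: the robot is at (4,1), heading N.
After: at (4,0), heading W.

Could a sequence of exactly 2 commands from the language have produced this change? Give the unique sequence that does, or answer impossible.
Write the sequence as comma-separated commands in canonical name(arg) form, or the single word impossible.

key: position moved to (4,0) AND the heading swung to W — translation plus rotation needed
initial: at (4,1), heading N
t=1 back(3) ⇒ at (4,0), heading N
t=2 turn(left) ⇒ at (4,0), heading W
no rival 2-sequence matches.

back(3), turn(left)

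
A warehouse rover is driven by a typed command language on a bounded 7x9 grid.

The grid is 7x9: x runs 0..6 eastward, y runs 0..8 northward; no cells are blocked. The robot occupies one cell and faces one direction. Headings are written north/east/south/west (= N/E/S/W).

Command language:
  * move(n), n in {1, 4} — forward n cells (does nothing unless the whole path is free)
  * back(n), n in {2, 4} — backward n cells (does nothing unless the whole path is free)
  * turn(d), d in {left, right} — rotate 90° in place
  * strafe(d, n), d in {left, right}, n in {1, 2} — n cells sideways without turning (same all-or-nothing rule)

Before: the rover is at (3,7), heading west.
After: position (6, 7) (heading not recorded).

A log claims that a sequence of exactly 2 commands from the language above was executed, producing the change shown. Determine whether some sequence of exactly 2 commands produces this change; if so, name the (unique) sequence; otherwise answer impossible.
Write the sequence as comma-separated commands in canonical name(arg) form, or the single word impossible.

key: order matters: swapping move(1) and back(4) lands elsewhere
from: at (3,7), heading west
step 1 (move(1)): at (2,7), heading west
step 2 (back(4)): at (6,7), heading west
uniquely the one of 100 2-step routes that fits.

move(1), back(4)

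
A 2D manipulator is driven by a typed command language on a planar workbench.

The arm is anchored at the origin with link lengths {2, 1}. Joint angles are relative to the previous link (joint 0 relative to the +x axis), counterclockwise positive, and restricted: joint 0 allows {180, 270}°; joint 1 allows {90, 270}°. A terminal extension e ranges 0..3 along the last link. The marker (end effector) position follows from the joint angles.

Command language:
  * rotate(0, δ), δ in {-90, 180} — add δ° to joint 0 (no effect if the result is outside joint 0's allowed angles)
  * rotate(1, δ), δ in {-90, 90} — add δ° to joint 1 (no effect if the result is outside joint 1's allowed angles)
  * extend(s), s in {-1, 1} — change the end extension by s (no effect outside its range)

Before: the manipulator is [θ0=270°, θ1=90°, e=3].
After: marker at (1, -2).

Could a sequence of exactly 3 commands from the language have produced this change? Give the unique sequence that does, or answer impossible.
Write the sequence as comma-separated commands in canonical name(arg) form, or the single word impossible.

extend(-1), extend(-1), extend(-1)

from: [θ0=270°, θ1=90°, e=3]
1. extend(-1) → [θ0=270°, θ1=90°, e=2]
2. extend(-1) → [θ0=270°, θ1=90°, e=1]
3. extend(-1) → [θ0=270°, θ1=90°, e=0]
no other 3-command option fits: unique.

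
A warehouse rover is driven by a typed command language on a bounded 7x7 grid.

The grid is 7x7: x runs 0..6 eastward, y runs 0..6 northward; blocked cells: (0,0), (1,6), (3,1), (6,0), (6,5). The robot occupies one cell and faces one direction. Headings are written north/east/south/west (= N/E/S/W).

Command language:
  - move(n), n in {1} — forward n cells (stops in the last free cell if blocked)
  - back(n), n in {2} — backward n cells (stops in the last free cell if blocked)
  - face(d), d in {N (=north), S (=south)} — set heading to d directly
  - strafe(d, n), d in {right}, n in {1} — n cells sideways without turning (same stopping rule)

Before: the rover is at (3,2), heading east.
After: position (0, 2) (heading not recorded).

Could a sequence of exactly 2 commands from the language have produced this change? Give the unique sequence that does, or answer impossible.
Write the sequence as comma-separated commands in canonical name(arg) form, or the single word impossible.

key: the second back(2) runs into the grid edge before its full distance
from: at (3,2), heading east
step 1 (back(2)): at (1,2), heading east
step 2 (back(2)): at (0,2), heading east
no rival 2-sequence matches.

back(2), back(2)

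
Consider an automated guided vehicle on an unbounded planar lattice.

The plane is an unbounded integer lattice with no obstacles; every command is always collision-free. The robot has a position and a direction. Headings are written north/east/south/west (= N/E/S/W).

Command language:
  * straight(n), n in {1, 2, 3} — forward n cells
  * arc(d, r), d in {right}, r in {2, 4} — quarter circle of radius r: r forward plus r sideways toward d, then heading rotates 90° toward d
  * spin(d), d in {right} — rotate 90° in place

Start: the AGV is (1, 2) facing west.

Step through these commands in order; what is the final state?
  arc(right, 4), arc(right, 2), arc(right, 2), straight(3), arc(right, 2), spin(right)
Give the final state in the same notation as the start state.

(-1, 1) facing north

start: (1, 2) facing west
[1] after arc(right, 4): (-3, 6) facing north
[2] after arc(right, 2): (-1, 8) facing east
[3] after arc(right, 2): (1, 6) facing south
[4] after straight(3): (1, 3) facing south
[5] after arc(right, 2): (-1, 1) facing west
[6] after spin(right): (-1, 1) facing north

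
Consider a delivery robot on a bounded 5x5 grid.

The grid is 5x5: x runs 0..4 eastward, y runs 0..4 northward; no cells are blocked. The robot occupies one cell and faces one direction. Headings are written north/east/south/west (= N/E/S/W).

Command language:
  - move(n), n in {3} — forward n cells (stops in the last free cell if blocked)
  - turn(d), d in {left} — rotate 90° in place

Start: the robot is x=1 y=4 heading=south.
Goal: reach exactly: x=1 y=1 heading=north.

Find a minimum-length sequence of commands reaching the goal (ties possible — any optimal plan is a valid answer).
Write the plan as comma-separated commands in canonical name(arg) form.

begin: x=1 y=4 heading=south
[1] after move(3): x=1 y=1 heading=south
[2] after turn(left): x=1 y=1 heading=east
[3] after turn(left): x=1 y=1 heading=north
minimal: 3 command(s), checked below 3.

move(3), turn(left), turn(left)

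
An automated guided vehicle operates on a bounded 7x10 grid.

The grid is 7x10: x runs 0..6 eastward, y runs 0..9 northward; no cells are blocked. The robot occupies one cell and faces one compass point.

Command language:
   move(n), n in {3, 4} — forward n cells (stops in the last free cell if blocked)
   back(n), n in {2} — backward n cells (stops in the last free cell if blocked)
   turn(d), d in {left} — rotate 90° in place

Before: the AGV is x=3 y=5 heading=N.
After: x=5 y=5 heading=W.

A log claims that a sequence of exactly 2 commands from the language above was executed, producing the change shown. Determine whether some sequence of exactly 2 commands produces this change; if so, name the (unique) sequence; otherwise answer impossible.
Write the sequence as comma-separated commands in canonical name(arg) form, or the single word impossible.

key: cell and facing (now W) both changed — the 2 commands mix motion and turning
t0: x=3 y=5 heading=N
step 1 (turn(left)): x=3 y=5 heading=W
step 2 (back(2)): x=5 y=5 heading=W
no other 2-command option fits: unique.

turn(left), back(2)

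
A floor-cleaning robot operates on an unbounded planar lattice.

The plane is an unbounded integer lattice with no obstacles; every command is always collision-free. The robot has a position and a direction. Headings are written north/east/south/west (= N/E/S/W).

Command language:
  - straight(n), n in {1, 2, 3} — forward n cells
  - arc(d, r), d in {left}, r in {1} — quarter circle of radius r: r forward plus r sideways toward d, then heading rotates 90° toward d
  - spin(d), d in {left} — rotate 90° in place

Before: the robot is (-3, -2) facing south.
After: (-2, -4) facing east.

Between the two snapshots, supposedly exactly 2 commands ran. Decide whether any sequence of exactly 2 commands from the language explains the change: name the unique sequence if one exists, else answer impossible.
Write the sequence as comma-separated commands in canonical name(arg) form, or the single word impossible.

key: cell and facing (now E) both changed — the 2 commands mix motion and turning
start: (-3, -2) facing south
t=1 straight(1) ⇒ (-3, -3) facing south
t=2 arc(left, 1) ⇒ (-2, -4) facing east
uniquely the one of 25 2-step routes that fits.

straight(1), arc(left, 1)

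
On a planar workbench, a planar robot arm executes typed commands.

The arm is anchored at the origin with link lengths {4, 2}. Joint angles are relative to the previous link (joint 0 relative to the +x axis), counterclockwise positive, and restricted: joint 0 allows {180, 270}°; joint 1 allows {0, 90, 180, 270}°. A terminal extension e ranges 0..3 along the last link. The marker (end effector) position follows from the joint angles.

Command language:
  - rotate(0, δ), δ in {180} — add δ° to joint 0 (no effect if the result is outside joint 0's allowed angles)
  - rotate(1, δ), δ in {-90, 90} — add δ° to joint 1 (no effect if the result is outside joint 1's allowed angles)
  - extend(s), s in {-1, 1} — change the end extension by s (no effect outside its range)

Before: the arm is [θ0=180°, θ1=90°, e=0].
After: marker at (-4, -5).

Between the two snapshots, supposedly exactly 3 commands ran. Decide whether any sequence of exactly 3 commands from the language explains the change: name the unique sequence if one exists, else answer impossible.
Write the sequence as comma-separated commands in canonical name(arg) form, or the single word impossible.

extend(1), extend(1), extend(1)

begin: [θ0=180°, θ1=90°, e=0]
t=1 extend(1) ⇒ [θ0=180°, θ1=90°, e=1]
t=2 extend(1) ⇒ [θ0=180°, θ1=90°, e=2]
t=3 extend(1) ⇒ [θ0=180°, θ1=90°, e=3]
no rival 3-sequence matches.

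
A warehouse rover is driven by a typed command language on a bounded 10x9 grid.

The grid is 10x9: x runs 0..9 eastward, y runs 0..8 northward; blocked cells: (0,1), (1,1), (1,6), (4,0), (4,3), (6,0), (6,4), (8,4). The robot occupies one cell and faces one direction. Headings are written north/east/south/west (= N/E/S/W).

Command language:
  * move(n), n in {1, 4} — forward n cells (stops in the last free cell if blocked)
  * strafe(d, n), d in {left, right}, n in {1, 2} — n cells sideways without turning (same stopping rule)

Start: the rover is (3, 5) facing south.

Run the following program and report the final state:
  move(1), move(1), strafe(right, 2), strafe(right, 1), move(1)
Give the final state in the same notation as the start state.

(0, 2) facing south

t0: (3, 5) facing south
t=1 move(1) ⇒ (3, 4) facing south
t=2 move(1) ⇒ (3, 3) facing south
t=3 strafe(right, 2) ⇒ (1, 3) facing south
t=4 strafe(right, 1) ⇒ (0, 3) facing south
t=5 move(1) ⇒ (0, 2) facing south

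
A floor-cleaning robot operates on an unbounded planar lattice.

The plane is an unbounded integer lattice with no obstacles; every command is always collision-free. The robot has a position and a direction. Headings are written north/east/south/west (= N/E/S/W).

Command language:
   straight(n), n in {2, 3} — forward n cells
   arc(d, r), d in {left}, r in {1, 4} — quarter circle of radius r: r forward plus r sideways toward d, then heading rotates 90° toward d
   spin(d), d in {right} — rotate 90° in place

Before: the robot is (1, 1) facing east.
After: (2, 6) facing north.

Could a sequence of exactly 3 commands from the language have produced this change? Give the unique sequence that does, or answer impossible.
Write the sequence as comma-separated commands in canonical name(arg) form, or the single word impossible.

arc(left, 1), straight(2), straight(2)

key: position moved to (2,6) AND the heading swung to N — translation plus rotation needed
start: (1, 1) facing east
[1] after arc(left, 1): (2, 2) facing north
[2] after straight(2): (2, 4) facing north
[3] after straight(2): (2, 6) facing north
uniquely the one of 125 3-step routes that fits.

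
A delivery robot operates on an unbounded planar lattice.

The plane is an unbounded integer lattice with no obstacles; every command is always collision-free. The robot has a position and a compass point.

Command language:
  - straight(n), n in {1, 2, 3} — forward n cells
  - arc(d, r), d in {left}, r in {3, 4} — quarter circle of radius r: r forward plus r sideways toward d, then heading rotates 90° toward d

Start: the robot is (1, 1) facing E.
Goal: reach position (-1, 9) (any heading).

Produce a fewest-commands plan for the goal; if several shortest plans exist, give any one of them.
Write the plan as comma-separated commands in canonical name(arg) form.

arc(left, 4), arc(left, 4), straight(2)

start: (1, 1) facing E
step 1 (arc(left, 4)): (5, 5) facing N
step 2 (arc(left, 4)): (1, 9) facing W
step 3 (straight(2)): (-1, 9) facing W
no 2-step plan works, so 3 is optimal.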